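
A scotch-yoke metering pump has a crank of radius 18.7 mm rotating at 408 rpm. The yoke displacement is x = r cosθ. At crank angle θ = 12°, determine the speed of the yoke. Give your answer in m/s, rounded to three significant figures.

0.166

ω = 42.73 rad/s (from 408 rpm).
x = r cosθ ⇒ ẋ = −rω sinθ.
|v| = rω|sinθ| = 0.0187·42.73·|sin 12°| = 0.16612 m/s.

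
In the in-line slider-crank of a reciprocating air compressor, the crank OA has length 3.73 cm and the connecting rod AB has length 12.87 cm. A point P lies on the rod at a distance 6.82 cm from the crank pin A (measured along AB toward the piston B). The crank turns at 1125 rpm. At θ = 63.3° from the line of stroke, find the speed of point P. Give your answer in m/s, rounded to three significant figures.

ω = 117.8 rad/s.  Crank-pin speed |V_A| = rω = 4.3943 m/s, perpendicular to OA.
Rod angle: sinφ = −(r/L) sinθ ⇒ φ = -15.006°; ω_rod = −rω cosθ/√(L²−r²sin²θ) = -15.883 rad/s.
V_P = V_A + ω_rod × AP, with AP = 0.0682 m along the rod.
Components: V_Px = −rω sinθ − a·ω_rod·sinφ = -4.2062 m/s;  V_Py = rω cosθ + a·ω_rod·cosφ = +0.92816 m/s.
|V_P| = √(V_Px² + V_Py²) = 4.3074 m/s.

4.31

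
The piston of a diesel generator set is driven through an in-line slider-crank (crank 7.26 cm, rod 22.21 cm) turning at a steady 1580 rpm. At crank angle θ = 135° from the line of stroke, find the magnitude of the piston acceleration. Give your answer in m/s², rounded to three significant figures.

ω = 2π·1580/60 = 165.5 rad/s
x(θ) = r cosθ + √(L² − r² sin²θ); with ω constant, a = ω²·d²x/dθ².
d²x/dθ² = −r cosθ − r²(cos2θ)/√u − r⁴ sin²2θ/(4u^{3/2}),  u = L² − r² sin²θ = 0.046693 m².
Substituting r = 0.0726 m, L = 0.2221 m, θ = 135°: d²x/dθ² = +0.050648 m.
a = ω²·d²x/dθ² = (165.5)²·(+0.050648) = +1386.5 m/s²;  |a| = 1386.5 m/s².

1390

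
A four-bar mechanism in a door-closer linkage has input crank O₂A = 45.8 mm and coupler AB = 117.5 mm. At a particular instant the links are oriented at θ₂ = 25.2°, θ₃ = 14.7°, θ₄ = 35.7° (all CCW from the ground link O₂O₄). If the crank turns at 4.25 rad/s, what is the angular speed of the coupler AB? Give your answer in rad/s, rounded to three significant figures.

0.842

ω₂ = 4.25 rad/s
Differentiating the loop-closure r₂e^{iθ₂}+r₃e^{iθ₃}=r₁+r₄e^{iθ₄} gives r₂ω₂e^{iθ₂}+r₃ω₃e^{iθ₃}=r₄ω₄e^{iθ₄}.
Eliminating the other unknown: ω₃ = r₂ω₂ sin(θ₄−θ₂) / [r₃ sin(θ₃−θ₄)].
Numerator sine = +0.18224; denominator sine = -0.35837.
Result = 0.0458·4.25·(+0.18224) / (0.1175·(-0.35837)) = -0.8424 rad/s; magnitude 0.8424 rad/s.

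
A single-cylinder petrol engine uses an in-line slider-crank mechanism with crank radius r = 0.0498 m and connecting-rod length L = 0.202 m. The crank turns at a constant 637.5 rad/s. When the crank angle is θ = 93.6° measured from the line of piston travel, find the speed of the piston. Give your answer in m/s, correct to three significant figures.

31.2

ω = 637.5 rad/s
For an in-line slider-crank, x = r cosθ + √(L² − r² sin²θ), so v = −rω sinθ·[1 + r cosθ/√(L² − r² sin²θ)].
With r = 0.0498 m, L = 0.202 m, θ = 93.6°: √(L² − r² sin²θ) = 0.19579 m.
v = −0.0498·637.5·0.99803·[1 + 0.0498·-0.06279/0.19579] = -31.179 m/s.
|v| = 31.179 m/s.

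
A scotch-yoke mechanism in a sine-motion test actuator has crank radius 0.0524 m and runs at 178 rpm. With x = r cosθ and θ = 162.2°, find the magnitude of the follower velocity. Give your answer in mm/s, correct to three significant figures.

299

ω = 18.64 rad/s (from 178 rpm).
x = r cosθ ⇒ ẋ = −rω sinθ.
|v| = rω|sinθ| = 0.0524·18.64·|sin 162.2°| = 0.29859 m/s = 298.59 mm/s.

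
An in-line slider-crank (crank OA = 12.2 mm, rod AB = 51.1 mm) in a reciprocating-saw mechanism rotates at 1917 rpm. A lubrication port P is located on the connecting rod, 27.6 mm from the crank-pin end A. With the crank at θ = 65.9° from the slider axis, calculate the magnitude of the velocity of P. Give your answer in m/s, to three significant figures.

2.40

ω = 200.7 rad/s.  Crank-pin speed |V_A| = rω = 2.4491 m/s, perpendicular to OA.
Rod angle: sinφ = −(r/L) sinθ ⇒ φ = -12.588°; ω_rod = −rω cosθ/√(L²−r²sin²θ) = -20.052 rad/s.
V_P = V_A + ω_rod × AP, with AP = 0.0276 m along the rod.
Components: V_Px = −rω sinθ − a·ω_rod·sinφ = -2.3563 m/s;  V_Py = rω cosθ + a·ω_rod·cosφ = +0.45991 m/s.
|V_P| = √(V_Px² + V_Py²) = 2.4007 m/s.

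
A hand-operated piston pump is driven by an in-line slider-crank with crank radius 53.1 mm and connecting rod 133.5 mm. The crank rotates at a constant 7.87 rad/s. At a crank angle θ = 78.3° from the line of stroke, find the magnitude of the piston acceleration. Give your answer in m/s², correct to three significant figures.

0.626

ω = 7.87 rad/s
x(θ) = r cosθ + √(L² − r² sin²θ); with ω constant, a = ω²·d²x/dθ².
d²x/dθ² = −r cosθ − r²(cos2θ)/√u − r⁴ sin²2θ/(4u^{3/2}),  u = L² − r² sin²θ = 0.0151186 m².
Substituting r = 0.0531 m, L = 0.1335 m, θ = 78.3°: d²x/dθ² = +0.010109 m.
a = ω²·d²x/dθ² = (7.87)²·(+0.010109) = +0.62611 m/s²;  |a| = 0.62611 m/s².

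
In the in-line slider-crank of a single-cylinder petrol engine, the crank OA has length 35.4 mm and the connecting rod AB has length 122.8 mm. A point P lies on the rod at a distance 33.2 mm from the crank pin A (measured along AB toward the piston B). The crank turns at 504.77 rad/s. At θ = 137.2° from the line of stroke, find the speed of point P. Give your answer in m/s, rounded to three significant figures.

14.9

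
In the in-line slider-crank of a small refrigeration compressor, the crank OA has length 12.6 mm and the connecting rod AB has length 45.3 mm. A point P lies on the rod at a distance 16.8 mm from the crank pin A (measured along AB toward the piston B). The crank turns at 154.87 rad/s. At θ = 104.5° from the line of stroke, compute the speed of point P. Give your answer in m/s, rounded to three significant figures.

1.86

ω = 154.9 rad/s.  Crank-pin speed |V_A| = rω = 1.9514 m/s, perpendicular to OA.
Rod angle: sinφ = −(r/L) sinθ ⇒ φ = -15.622°; ω_rod = −rω cosθ/√(L²−r²sin²θ) = +11.199 rad/s.
V_P = V_A + ω_rod × AP, with AP = 0.0168 m along the rod.
Components: V_Px = −rω sinθ − a·ω_rod·sinφ = -1.8385 m/s;  V_Py = rω cosθ + a·ω_rod·cosφ = -0.30739 m/s.
|V_P| = √(V_Px² + V_Py²) = 1.8641 m/s.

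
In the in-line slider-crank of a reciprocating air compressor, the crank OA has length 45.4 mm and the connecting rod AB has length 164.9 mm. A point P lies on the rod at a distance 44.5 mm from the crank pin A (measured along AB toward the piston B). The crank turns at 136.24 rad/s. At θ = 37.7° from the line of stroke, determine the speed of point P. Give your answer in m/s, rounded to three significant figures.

5.37

ω = 136.2 rad/s.  Crank-pin speed |V_A| = rω = 6.1853 m/s, perpendicular to OA.
Rod angle: sinφ = −(r/L) sinθ ⇒ φ = -9.693°; ω_rod = −rω cosθ/√(L²−r²sin²θ) = -30.108 rad/s.
V_P = V_A + ω_rod × AP, with AP = 0.0445 m along the rod.
Components: V_Px = −rω sinθ − a·ω_rod·sinφ = -4.0081 m/s;  V_Py = rω cosθ + a·ω_rod·cosφ = +3.5733 m/s.
|V_P| = √(V_Px² + V_Py²) = 5.3696 m/s.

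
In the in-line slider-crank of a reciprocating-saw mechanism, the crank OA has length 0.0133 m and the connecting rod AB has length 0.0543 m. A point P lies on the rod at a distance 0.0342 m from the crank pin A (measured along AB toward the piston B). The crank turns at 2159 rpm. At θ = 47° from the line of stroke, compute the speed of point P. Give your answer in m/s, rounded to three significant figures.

ω = 226.1 rad/s.  Crank-pin speed |V_A| = rω = 3.007 m/s, perpendicular to OA.
Rod angle: sinφ = −(r/L) sinθ ⇒ φ = -10.319°; ω_rod = −rω cosθ/√(L²−r²sin²θ) = -38.388 rad/s.
V_P = V_A + ω_rod × AP, with AP = 0.0342 m along the rod.
Components: V_Px = −rω sinθ − a·ω_rod·sinφ = -2.4344 m/s;  V_Py = rω cosθ + a·ω_rod·cosφ = +0.75912 m/s.
|V_P| = √(V_Px² + V_Py²) = 2.55 m/s.

2.55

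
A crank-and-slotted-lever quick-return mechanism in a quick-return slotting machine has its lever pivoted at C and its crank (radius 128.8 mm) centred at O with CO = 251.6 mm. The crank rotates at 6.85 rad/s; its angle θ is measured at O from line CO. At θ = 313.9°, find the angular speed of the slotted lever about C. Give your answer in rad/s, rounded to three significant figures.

2.14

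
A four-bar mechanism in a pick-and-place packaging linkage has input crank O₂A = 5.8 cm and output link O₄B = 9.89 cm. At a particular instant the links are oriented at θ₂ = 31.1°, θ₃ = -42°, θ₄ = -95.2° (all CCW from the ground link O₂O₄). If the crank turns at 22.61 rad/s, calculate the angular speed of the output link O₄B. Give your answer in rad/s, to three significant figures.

ω₂ = 22.61 rad/s
Differentiating the loop-closure r₂e^{iθ₂}+r₃e^{iθ₃}=r₁+r₄e^{iθ₄} gives r₂ω₂e^{iθ₂}+r₃ω₃e^{iθ₃}=r₄ω₄e^{iθ₄}.
Eliminating the other unknown: ω₄ = r₂ω₂ sin(θ₂−θ₃) / [r₄ sin(θ₄−θ₃)].
Numerator sine = +0.95681; denominator sine = -0.80073.
Result = 0.058·22.61·(+0.95681) / (0.0989·(-0.80073)) = -15.844 rad/s; magnitude 15.844 rad/s.

15.8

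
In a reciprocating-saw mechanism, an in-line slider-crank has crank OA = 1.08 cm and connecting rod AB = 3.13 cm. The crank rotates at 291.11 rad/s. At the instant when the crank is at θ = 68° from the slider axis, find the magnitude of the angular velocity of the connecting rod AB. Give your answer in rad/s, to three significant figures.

ω = 291.1 rad/s
The rod makes angle φ with the slider axis where L sinφ = r sinθ; differentiating, L cosφ·φ̇ = r ω cosθ.
L cosφ = √(L² − r² sin²θ) = 0.029655 m.
|ω_rod| = r ω |cosθ| / √(L² − r² sin²θ) = 0.0108·291.1·0.37461/0.029655 = 39.715 rad/s.

39.7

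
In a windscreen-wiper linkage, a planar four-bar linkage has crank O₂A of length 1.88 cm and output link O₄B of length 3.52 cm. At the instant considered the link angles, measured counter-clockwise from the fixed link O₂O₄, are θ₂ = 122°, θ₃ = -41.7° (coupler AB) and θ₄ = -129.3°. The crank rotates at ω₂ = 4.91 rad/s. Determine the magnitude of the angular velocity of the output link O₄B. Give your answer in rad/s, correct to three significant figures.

0.737

ω₂ = 4.91 rad/s
Differentiating the loop-closure r₂e^{iθ₂}+r₃e^{iθ₃}=r₁+r₄e^{iθ₄} gives r₂ω₂e^{iθ₂}+r₃ω₃e^{iθ₃}=r₄ω₄e^{iθ₄}.
Eliminating the other unknown: ω₄ = r₂ω₂ sin(θ₂−θ₃) / [r₄ sin(θ₄−θ₃)].
Numerator sine = +0.28067; denominator sine = -0.99912.
Result = 0.0188·4.91·(+0.28067) / (0.0352·(-0.99912)) = -0.73666 rad/s; magnitude 0.73666 rad/s.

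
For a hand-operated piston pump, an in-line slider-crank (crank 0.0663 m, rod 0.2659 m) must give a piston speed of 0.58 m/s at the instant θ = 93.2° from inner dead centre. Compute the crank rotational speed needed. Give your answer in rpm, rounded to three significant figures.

84.9

For an in-line slider-crank, |v_piston| = rω|sinθ|·[1 + r cosθ/√(L² − r² sin²θ)].
With r = 0.0663 m, L = 0.2659 m, θ = 93.2°: the bracketed kinematic factor |dx/dθ| = 0.065245 m.
ω = v/|dx/dθ| = 0.58/0.065245 = 8.8895 rad/s.
N = 60ω/(2π) = 84.889 rpm.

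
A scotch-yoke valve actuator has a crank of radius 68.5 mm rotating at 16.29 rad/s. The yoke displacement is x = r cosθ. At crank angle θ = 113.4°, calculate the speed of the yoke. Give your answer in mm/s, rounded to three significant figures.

1020

ω = 16.29 rad/s
x = r cosθ ⇒ ẋ = −rω sinθ.
|v| = rω|sinθ| = 0.0685·16.29·|sin 113.4°| = 1.0241 m/s = 1024.1 mm/s.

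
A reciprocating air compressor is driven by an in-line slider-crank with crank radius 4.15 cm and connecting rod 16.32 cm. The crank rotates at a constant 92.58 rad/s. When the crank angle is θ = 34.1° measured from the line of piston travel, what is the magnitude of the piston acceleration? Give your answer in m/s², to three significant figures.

ω = 92.58 rad/s
x(θ) = r cosθ + √(L² − r² sin²θ); with ω constant, a = ω²·d²x/dθ².
d²x/dθ² = −r cosθ − r²(cos2θ)/√u − r⁴ sin²2θ/(4u^{3/2}),  u = L² − r² sin²θ = 0.0260929 m².
Substituting r = 0.0415 m, L = 0.1632 m, θ = 34.1°: d²x/dθ² = -0.038476 m.
a = ω²·d²x/dθ² = (92.58)²·(-0.038476) = -329.78 m/s²;  |a| = 329.78 m/s².

330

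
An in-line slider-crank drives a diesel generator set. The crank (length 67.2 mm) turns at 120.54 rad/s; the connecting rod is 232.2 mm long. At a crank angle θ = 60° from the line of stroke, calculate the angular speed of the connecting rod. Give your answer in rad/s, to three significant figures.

18.0

ω = 120.5 rad/s
The rod makes angle φ with the slider axis where L sinφ = r sinθ; differentiating, L cosφ·φ̇ = r ω cosθ.
L cosφ = √(L² − r² sin²θ) = 0.22479 m.
|ω_rod| = r ω |cosθ| / √(L² − r² sin²θ) = 0.0672·120.5·0.50000/0.22479 = 18.018 rad/s.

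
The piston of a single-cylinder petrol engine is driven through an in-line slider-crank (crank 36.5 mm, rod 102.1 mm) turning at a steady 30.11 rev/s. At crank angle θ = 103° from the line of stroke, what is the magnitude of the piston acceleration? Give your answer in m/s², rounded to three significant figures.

738

ω = 2π·30.1 = 189.2 rad/s
x(θ) = r cosθ + √(L² − r² sin²θ); with ω constant, a = ω²·d²x/dθ².
d²x/dθ² = −r cosθ − r²(cos2θ)/√u − r⁴ sin²2θ/(4u^{3/2}),  u = L² − r² sin²θ = 0.00915958 m².
Substituting r = 0.0365 m, L = 0.1021 m, θ = 103°: d²x/dθ² = +0.020625 m.
a = ω²·d²x/dθ² = (189.2)²·(+0.020625) = +738.2 m/s²;  |a| = 738.2 m/s².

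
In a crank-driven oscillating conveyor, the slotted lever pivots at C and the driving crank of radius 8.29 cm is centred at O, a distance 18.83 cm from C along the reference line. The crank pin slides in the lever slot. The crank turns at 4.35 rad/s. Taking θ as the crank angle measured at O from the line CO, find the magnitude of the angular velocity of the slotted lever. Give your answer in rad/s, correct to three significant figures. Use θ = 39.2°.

1.24

ω = 4.35 rad/s
Crank pin A relative to C: A = (d + r cosθ, r sinθ); lever angle φ = atan2(r sinθ, d + r cosθ).
Differentiating tanφ: φ̇ = rω(d cosθ + r)/(d² + r² + 2dr cosθ).
d² + r² + 2dr cosθ = |CA|² = 0.0665232 m²;  d cosθ + r = +0.22882 m.
|ω_lever| = |0.0829·4.35·+0.22882| / 0.0665232 = 1.2404 rad/s.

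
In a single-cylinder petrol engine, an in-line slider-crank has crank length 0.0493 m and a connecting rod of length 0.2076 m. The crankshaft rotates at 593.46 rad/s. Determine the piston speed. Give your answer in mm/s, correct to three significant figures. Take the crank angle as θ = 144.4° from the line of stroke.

13700

ω = 593.5 rad/s
For an in-line slider-crank, x = r cosθ + √(L² − r² sin²θ), so v = −rω sinθ·[1 + r cosθ/√(L² − r² sin²θ)].
With r = 0.0493 m, L = 0.2076 m, θ = 144.4°: √(L² − r² sin²θ) = 0.20561 m.
v = −0.0493·593.5·0.58212·[1 + 0.0493·-0.81310/0.20561] = -13.711 m/s.
|v| = 13.711 m/s = 13711 mm/s.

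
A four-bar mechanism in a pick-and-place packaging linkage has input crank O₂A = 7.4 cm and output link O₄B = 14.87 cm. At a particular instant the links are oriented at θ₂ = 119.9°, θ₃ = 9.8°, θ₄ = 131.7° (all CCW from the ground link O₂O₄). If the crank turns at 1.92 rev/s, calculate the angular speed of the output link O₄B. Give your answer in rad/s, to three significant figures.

ω₂ = 12.06 rad/s (from 1.92 rev/s).
Differentiating the loop-closure r₂e^{iθ₂}+r₃e^{iθ₃}=r₁+r₄e^{iθ₄} gives r₂ω₂e^{iθ₂}+r₃ω₃e^{iθ₃}=r₄ω₄e^{iθ₄}.
Eliminating the other unknown: ω₄ = r₂ω₂ sin(θ₂−θ₃) / [r₄ sin(θ₄−θ₃)].
Numerator sine = +0.93909; denominator sine = +0.84897.
Result = 0.074·12.06·(+0.93909) / (0.1487·(+0.84897)) = +6.6408 rad/s; magnitude 6.6408 rad/s.

6.64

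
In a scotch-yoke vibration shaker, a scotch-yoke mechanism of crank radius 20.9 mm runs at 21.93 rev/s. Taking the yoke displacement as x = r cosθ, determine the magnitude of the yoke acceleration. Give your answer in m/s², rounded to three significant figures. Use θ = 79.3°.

73.7

ω = 137.8 rad/s (from 21.93 rev/s).
x = r cosθ ⇒ ẍ = −rω² cosθ (ω constant).
|a| = rω²|cosθ| = 0.0209·(137.8)²·|cos 79.3°| = 73.674 m/s².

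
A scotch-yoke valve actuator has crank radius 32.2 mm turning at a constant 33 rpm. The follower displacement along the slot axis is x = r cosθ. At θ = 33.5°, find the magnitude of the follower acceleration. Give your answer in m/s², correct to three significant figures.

ω = 3.456 rad/s (from 33 rpm).
x = r cosθ ⇒ ẍ = −rω² cosθ (ω constant).
|a| = rω²|cosθ| = 0.0322·(3.456)²·|cos 33.5°| = 0.32066 m/s².

0.321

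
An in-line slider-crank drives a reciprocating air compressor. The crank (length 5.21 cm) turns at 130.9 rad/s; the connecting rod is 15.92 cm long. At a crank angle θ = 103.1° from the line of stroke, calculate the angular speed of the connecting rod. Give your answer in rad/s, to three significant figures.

10.2

ω = 130.9 rad/s
The rod makes angle φ with the slider axis where L sinφ = r sinθ; differentiating, L cosφ·φ̇ = r ω cosθ.
L cosφ = √(L² − r² sin²θ) = 0.1509 m.
|ω_rod| = r ω |cosθ| / √(L² − r² sin²θ) = 0.0521·130.9·0.22665/0.1509 = 10.244 rad/s.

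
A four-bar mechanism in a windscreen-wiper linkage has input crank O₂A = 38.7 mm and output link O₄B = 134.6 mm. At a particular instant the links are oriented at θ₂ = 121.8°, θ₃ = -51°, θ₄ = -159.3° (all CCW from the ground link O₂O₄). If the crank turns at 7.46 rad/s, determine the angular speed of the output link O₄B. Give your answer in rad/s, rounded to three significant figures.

ω₂ = 7.46 rad/s
Differentiating the loop-closure r₂e^{iθ₂}+r₃e^{iθ₃}=r₁+r₄e^{iθ₄} gives r₂ω₂e^{iθ₂}+r₃ω₃e^{iθ₃}=r₄ω₄e^{iθ₄}.
Eliminating the other unknown: ω₄ = r₂ω₂ sin(θ₂−θ₃) / [r₄ sin(θ₄−θ₃)].
Numerator sine = +0.12533; denominator sine = -0.94943.
Result = 0.0387·7.46·(+0.12533) / (0.1346·(-0.94943)) = -0.28315 rad/s; magnitude 0.28315 rad/s.

0.283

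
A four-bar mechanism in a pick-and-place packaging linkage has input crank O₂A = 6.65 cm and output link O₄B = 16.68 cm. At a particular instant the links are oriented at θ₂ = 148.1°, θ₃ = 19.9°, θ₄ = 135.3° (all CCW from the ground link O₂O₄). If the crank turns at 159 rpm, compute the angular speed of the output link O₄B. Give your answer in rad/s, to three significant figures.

ω₂ = 16.65 rad/s (from 159 rpm).
Differentiating the loop-closure r₂e^{iθ₂}+r₃e^{iθ₃}=r₁+r₄e^{iθ₄} gives r₂ω₂e^{iθ₂}+r₃ω₃e^{iθ₃}=r₄ω₄e^{iθ₄}.
Eliminating the other unknown: ω₄ = r₂ω₂ sin(θ₂−θ₃) / [r₄ sin(θ₄−θ₃)].
Numerator sine = +0.78586; denominator sine = +0.90334.
Result = 0.0665·16.65·(+0.78586) / (0.1668·(+0.90334)) = +5.7749 rad/s; magnitude 5.7749 rad/s.

5.77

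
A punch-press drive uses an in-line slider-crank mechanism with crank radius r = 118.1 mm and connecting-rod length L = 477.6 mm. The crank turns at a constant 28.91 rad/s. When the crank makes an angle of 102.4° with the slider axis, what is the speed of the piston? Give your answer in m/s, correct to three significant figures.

ω = 28.91 rad/s
For an in-line slider-crank, x = r cosθ + √(L² − r² sin²θ), so v = −rω sinθ·[1 + r cosθ/√(L² − r² sin²θ)].
With r = 0.1181 m, L = 0.4776 m, θ = 102.4°: √(L² − r² sin²θ) = 0.46346 m.
v = −0.1181·28.91·0.97667·[1 + 0.1181·-0.21474/0.46346] = -3.1522 m/s.
|v| = 3.1522 m/s.

3.15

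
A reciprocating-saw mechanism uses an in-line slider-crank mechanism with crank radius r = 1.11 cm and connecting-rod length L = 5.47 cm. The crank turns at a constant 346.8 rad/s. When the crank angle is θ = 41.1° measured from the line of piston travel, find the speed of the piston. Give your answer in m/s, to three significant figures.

ω = 346.8 rad/s
For an in-line slider-crank, x = r cosθ + √(L² − r² sin²θ), so v = −rω sinθ·[1 + r cosθ/√(L² − r² sin²θ)].
With r = 0.0111 m, L = 0.0547 m, θ = 41.1°: √(L² − r² sin²θ) = 0.054211 m.
v = −0.0111·346.8·0.65738·[1 + 0.0111·0.75356/0.054211] = -2.921 m/s.
|v| = 2.921 m/s.

2.92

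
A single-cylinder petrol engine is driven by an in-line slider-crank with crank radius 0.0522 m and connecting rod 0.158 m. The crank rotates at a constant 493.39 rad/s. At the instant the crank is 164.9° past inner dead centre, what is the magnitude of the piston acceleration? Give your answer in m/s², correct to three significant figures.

ω = 493.4 rad/s
x(θ) = r cosθ + √(L² − r² sin²θ); with ω constant, a = ω²·d²x/dθ².
d²x/dθ² = −r cosθ − r²(cos2θ)/√u − r⁴ sin²2θ/(4u^{3/2}),  u = L² − r² sin²θ = 0.0247791 m².
Substituting r = 0.0522 m, L = 0.158 m, θ = 164.9°: d²x/dθ² = +0.035317 m.
a = ω²·d²x/dθ² = (493.4)²·(+0.035317) = +8597.3 m/s²;  |a| = 8597.3 m/s².

8600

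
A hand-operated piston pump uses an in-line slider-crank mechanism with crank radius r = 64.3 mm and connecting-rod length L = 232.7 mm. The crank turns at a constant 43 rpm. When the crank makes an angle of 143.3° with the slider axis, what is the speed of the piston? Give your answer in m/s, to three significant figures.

ω = 2π·43/60 = 4.503 rad/s
For an in-line slider-crank, x = r cosθ + √(L² − r² sin²θ), so v = −rω sinθ·[1 + r cosθ/√(L² − r² sin²θ)].
With r = 0.0643 m, L = 0.2327 m, θ = 143.3°: √(L² − r² sin²θ) = 0.22951 m.
v = −0.0643·4.503·0.59763·[1 + 0.0643·-0.80178/0.22951] = -0.13417 m/s.
|v| = 0.13417 m/s.

0.134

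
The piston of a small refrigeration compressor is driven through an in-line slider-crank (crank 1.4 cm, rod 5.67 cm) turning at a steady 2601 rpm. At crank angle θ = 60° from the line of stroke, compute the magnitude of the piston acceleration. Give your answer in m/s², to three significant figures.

391

ω = 2π·2601/60 = 272.4 rad/s
x(θ) = r cosθ + √(L² − r² sin²θ); with ω constant, a = ω²·d²x/dθ².
d²x/dθ² = −r cosθ − r²(cos2θ)/√u − r⁴ sin²2θ/(4u^{3/2}),  u = L² − r² sin²θ = 0.00306789 m².
Substituting r = 0.014 m, L = 0.0567 m, θ = 60°: d²x/dθ² = -0.0052731 m.
a = ω²·d²x/dθ² = (272.4)²·(-0.0052731) = -391.2 m/s²;  |a| = 391.2 m/s².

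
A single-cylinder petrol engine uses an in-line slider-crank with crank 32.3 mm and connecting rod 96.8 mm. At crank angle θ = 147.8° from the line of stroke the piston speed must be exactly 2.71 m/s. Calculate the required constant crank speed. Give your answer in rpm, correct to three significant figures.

For an in-line slider-crank, |v_piston| = rω|sinθ|·[1 + r cosθ/√(L² − r² sin²θ)].
With r = 0.0323 m, L = 0.0968 m, θ = 147.8°: the bracketed kinematic factor |dx/dθ| = 0.012273 m.
ω = v/|dx/dθ| = 2.71/0.012273 = 220.8 rad/s.
N = 60ω/(2π) = 2108.5 rpm.

2110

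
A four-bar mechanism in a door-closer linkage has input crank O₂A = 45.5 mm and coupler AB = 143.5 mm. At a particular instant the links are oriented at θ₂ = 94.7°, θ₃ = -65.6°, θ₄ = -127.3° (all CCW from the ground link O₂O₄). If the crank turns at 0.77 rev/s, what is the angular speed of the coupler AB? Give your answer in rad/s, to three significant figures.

ω₂ = 4.838 rad/s (from 0.77 rev/s).
Differentiating the loop-closure r₂e^{iθ₂}+r₃e^{iθ₃}=r₁+r₄e^{iθ₄} gives r₂ω₂e^{iθ₂}+r₃ω₃e^{iθ₃}=r₄ω₄e^{iθ₄}.
Eliminating the other unknown: ω₃ = r₂ω₂ sin(θ₄−θ₂) / [r₃ sin(θ₃−θ₄)].
Numerator sine = +0.66913; denominator sine = +0.88048.
Result = 0.0455·4.838·(+0.66913) / (0.1435·(+0.88048)) = +1.1658 rad/s; magnitude 1.1658 rad/s.

1.17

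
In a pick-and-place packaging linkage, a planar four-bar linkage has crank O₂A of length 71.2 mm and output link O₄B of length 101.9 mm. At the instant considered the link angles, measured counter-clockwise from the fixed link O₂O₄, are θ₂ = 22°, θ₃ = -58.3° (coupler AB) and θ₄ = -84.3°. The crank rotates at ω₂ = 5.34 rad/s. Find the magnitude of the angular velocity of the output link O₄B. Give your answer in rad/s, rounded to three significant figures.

8.39

ω₂ = 5.34 rad/s
Differentiating the loop-closure r₂e^{iθ₂}+r₃e^{iθ₃}=r₁+r₄e^{iθ₄} gives r₂ω₂e^{iθ₂}+r₃ω₃e^{iθ₃}=r₄ω₄e^{iθ₄}.
Eliminating the other unknown: ω₄ = r₂ω₂ sin(θ₂−θ₃) / [r₄ sin(θ₄−θ₃)].
Numerator sine = +0.98570; denominator sine = -0.43837.
Result = 0.0712·5.34·(+0.98570) / (0.1019·(-0.43837)) = -8.3898 rad/s; magnitude 8.3898 rad/s.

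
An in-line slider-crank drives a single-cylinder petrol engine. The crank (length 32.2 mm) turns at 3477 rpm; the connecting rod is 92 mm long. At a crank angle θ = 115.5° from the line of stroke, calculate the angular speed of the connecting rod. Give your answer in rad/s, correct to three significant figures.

ω = 364.1 rad/s (converted from 3477 rpm).
The rod makes angle φ with the slider axis where L sinφ = r sinθ; differentiating, L cosφ·φ̇ = r ω cosθ.
L cosφ = √(L² − r² sin²θ) = 0.087289 m.
|ω_rod| = r ω |cosθ| / √(L² − r² sin²θ) = 0.0322·364.1·0.43051/0.087289 = 57.825 rad/s.

57.8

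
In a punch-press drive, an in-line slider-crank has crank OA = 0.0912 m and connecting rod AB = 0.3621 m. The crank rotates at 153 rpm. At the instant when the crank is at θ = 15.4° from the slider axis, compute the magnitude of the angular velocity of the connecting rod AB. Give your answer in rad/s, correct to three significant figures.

3.90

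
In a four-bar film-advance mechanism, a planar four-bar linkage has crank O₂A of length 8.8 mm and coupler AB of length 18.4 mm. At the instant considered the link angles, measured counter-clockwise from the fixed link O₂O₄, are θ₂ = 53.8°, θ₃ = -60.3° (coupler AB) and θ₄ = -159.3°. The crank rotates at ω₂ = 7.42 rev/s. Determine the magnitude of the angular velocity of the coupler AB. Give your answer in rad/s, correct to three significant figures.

ω₂ = 46.62 rad/s (from 7.42 rev/s).
Differentiating the loop-closure r₂e^{iθ₂}+r₃e^{iθ₃}=r₁+r₄e^{iθ₄} gives r₂ω₂e^{iθ₂}+r₃ω₃e^{iθ₃}=r₄ω₄e^{iθ₄}.
Eliminating the other unknown: ω₃ = r₂ω₂ sin(θ₄−θ₂) / [r₃ sin(θ₃−θ₄)].
Numerator sine = +0.54610; denominator sine = +0.98769.
Result = 0.0088·46.62·(+0.54610) / (0.0184·(+0.98769)) = +12.328 rad/s; magnitude 12.328 rad/s.

12.3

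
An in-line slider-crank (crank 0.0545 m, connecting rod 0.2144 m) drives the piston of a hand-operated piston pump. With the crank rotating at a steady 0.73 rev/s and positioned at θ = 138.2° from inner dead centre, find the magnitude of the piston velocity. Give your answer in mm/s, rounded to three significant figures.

ω = 2π·0.73 = 4.587 rad/s
For an in-line slider-crank, x = r cosθ + √(L² − r² sin²θ), so v = −rω sinθ·[1 + r cosθ/√(L² − r² sin²θ)].
With r = 0.0545 m, L = 0.2144 m, θ = 138.2°: √(L² − r² sin²θ) = 0.2113 m.
v = −0.0545·4.587·0.66653·[1 + 0.0545·-0.74548/0.2113] = -0.13458 m/s.
|v| = 0.13458 m/s = 134.58 mm/s.

135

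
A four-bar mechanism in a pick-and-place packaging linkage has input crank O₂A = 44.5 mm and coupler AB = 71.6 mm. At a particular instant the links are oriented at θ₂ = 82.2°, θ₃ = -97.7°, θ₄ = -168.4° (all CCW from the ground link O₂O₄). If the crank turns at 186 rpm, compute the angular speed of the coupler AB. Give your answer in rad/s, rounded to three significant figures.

12.1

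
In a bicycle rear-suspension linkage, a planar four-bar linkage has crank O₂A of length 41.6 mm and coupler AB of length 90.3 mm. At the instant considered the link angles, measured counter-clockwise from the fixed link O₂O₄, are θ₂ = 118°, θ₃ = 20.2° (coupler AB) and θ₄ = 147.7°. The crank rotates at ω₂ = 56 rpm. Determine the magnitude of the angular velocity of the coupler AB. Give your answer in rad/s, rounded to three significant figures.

ω₂ = 5.864 rad/s (from 56 rpm).
Differentiating the loop-closure r₂e^{iθ₂}+r₃e^{iθ₃}=r₁+r₄e^{iθ₄} gives r₂ω₂e^{iθ₂}+r₃ω₃e^{iθ₃}=r₄ω₄e^{iθ₄}.
Eliminating the other unknown: ω₃ = r₂ω₂ sin(θ₄−θ₂) / [r₃ sin(θ₃−θ₄)].
Numerator sine = +0.49546; denominator sine = -0.79335.
Result = 0.0416·5.864·(+0.49546) / (0.0903·(-0.79335)) = -1.6872 rad/s; magnitude 1.6872 rad/s.

1.69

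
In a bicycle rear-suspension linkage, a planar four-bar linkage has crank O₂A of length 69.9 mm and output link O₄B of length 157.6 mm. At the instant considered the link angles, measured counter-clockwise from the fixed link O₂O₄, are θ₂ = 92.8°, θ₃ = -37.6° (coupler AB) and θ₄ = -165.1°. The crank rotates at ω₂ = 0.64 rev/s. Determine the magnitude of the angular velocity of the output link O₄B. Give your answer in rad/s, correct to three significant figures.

1.71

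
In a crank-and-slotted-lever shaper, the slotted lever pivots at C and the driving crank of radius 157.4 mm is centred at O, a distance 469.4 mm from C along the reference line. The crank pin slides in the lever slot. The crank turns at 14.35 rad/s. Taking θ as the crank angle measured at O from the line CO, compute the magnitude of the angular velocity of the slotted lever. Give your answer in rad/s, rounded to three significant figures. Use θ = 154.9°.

ω = 14.35 rad/s
Crank pin A relative to C: A = (d + r cosθ, r sinθ); lever angle φ = atan2(r sinθ, d + r cosθ).
Differentiating tanφ: φ̇ = rω(d cosθ + r)/(d² + r² + 2dr cosθ).
d² + r² + 2dr cosθ = |CA|² = 0.111298 m²;  d cosθ + r = -0.26767 m.
|ω_lever| = |0.1574·14.35·-0.26767| / 0.111298 = 5.4322 rad/s.

5.43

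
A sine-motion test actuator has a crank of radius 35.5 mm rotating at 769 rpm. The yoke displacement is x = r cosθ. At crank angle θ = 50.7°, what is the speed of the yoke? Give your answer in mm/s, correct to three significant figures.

2210

ω = 80.53 rad/s (from 769 rpm).
x = r cosθ ⇒ ẋ = −rω sinθ.
|v| = rω|sinθ| = 0.0355·80.53·|sin 50.7°| = 2.2123 m/s = 2212.3 mm/s.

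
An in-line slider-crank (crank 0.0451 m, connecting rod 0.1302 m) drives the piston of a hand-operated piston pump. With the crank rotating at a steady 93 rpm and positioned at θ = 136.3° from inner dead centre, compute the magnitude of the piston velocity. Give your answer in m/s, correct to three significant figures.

0.225

ω = 2π·93/60 = 9.739 rad/s
For an in-line slider-crank, x = r cosθ + √(L² − r² sin²θ), so v = −rω sinθ·[1 + r cosθ/√(L² − r² sin²θ)].
With r = 0.0451 m, L = 0.1302 m, θ = 136.3°: √(L² − r² sin²θ) = 0.12642 m.
v = −0.0451·9.739·0.69088·[1 + 0.0451·-0.72297/0.12642] = -0.22519 m/s.
|v| = 0.22519 m/s.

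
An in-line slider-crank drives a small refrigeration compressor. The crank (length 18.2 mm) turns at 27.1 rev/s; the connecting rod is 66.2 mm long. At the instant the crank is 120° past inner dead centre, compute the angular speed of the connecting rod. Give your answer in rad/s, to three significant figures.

24.1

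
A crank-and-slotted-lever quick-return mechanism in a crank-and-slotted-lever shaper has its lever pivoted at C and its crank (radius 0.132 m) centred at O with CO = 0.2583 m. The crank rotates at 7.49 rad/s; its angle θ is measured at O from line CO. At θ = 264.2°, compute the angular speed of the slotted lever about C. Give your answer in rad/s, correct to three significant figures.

1.36

ω = 7.49 rad/s
Crank pin A relative to C: A = (d + r cosθ, r sinθ); lever angle φ = atan2(r sinθ, d + r cosθ).
Differentiating tanφ: φ̇ = rω(d cosθ + r)/(d² + r² + 2dr cosθ).
d² + r² + 2dr cosθ = |CA|² = 0.0772517 m²;  d cosθ + r = +0.1059 m.
|ω_lever| = |0.132·7.49·+0.1059| / 0.0772517 = 1.3553 rad/s.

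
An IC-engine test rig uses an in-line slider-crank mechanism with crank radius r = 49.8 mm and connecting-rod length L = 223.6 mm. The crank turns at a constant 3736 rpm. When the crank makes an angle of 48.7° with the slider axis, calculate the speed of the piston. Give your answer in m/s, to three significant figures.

16.8

ω = 2π·3736/60 = 391.2 rad/s
For an in-line slider-crank, x = r cosθ + √(L² − r² sin²θ), so v = −rω sinθ·[1 + r cosθ/√(L² − r² sin²θ)].
With r = 0.0498 m, L = 0.2236 m, θ = 48.7°: √(L² − r² sin²θ) = 0.22045 m.
v = −0.0498·391.2·0.75126·[1 + 0.0498·0.66000/0.22045] = -16.82 m/s.
|v| = 16.82 m/s.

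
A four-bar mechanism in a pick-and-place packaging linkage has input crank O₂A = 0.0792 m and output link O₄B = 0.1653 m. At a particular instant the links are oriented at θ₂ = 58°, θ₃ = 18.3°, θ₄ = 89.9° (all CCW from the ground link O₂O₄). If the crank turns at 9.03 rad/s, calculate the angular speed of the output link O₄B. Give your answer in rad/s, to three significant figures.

2.91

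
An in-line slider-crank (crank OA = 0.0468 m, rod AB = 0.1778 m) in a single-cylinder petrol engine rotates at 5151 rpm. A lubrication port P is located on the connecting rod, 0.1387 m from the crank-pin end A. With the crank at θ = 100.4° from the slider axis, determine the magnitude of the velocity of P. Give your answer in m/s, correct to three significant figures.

23.9

ω = 539.4 rad/s.  Crank-pin speed |V_A| = rω = 25.244 m/s, perpendicular to OA.
Rod angle: sinφ = −(r/L) sinθ ⇒ φ = -15.004°; ω_rod = −rω cosθ/√(L²−r²sin²θ) = +26.535 rad/s.
V_P = V_A + ω_rod × AP, with AP = 0.1387 m along the rod.
Components: V_Px = −rω sinθ − a·ω_rod·sinφ = -23.877 m/s;  V_Py = rω cosθ + a·ω_rod·cosφ = -1.0022 m/s.
|V_P| = √(V_Px² + V_Py²) = 23.898 m/s.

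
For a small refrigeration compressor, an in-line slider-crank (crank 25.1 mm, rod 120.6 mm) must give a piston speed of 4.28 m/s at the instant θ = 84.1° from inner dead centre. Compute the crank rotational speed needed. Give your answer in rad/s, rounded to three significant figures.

For an in-line slider-crank, |v_piston| = rω|sinθ|·[1 + r cosθ/√(L² − r² sin²θ)].
With r = 0.0251 m, L = 0.1206 m, θ = 84.1°: the bracketed kinematic factor |dx/dθ| = 0.025513 m.
ω = v/|dx/dθ| = 4.28/0.025513 = 167.76 rad/s.

168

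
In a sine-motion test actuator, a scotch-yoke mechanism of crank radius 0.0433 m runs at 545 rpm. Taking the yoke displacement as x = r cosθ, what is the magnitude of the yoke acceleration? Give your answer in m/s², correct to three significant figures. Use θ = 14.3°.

137

ω = 57.07 rad/s (from 545 rpm).
x = r cosθ ⇒ ẍ = −rω² cosθ (ω constant).
|a| = rω²|cosθ| = 0.0433·(57.07)²·|cos 14.3°| = 136.67 m/s².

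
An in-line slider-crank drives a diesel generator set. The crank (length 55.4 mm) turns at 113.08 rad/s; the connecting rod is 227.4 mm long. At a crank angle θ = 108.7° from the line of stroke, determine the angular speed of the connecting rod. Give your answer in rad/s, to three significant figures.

ω = 113.1 rad/s
The rod makes angle φ with the slider axis where L sinφ = r sinθ; differentiating, L cosφ·φ̇ = r ω cosθ.
L cosφ = √(L² − r² sin²θ) = 0.22126 m.
|ω_rod| = r ω |cosθ| / √(L² − r² sin²θ) = 0.0554·113.1·0.32061/0.22126 = 9.0776 rad/s.

9.08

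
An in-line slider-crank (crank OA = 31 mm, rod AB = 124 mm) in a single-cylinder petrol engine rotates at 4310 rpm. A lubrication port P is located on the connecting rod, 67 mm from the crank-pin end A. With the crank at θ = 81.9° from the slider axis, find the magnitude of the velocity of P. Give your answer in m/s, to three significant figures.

ω = 451.3 rad/s.  Crank-pin speed |V_A| = rω = 13.992 m/s, perpendicular to OA.
Rod angle: sinφ = −(r/L) sinθ ⇒ φ = -14.330°; ω_rod = −rω cosθ/√(L²−r²sin²θ) = -16.409 rad/s.
V_P = V_A + ω_rod × AP, with AP = 0.067 m along the rod.
Components: V_Px = −rω sinθ − a·ω_rod·sinφ = -14.124 m/s;  V_Py = rω cosθ + a·ω_rod·cosφ = +0.90622 m/s.
|V_P| = √(V_Px² + V_Py²) = 14.153 m/s.

14.2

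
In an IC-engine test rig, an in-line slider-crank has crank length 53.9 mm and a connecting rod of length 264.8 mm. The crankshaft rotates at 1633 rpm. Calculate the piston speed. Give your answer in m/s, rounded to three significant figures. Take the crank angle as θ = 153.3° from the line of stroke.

3.39

ω = 2π·1633/60 = 171 rad/s
For an in-line slider-crank, x = r cosθ + √(L² − r² sin²θ), so v = −rω sinθ·[1 + r cosθ/√(L² − r² sin²θ)].
With r = 0.0539 m, L = 0.2648 m, θ = 153.3°: √(L² − r² sin²θ) = 0.26369 m.
v = −0.0539·171·0.44932·[1 + 0.0539·-0.89337/0.26369] = -3.3852 m/s.
|v| = 3.3852 m/s.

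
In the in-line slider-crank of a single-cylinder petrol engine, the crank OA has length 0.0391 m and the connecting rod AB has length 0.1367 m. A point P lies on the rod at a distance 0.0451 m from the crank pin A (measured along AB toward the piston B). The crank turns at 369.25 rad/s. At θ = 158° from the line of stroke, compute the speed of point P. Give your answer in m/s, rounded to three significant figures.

10.2

ω = 369.2 rad/s.  Crank-pin speed |V_A| = rω = 14.438 m/s, perpendicular to OA.
Rod angle: sinφ = −(r/L) sinθ ⇒ φ = -6.151°; ω_rod = −rω cosθ/√(L²−r²sin²θ) = +98.492 rad/s.
V_P = V_A + ω_rod × AP, with AP = 0.0451 m along the rod.
Components: V_Px = −rω sinθ − a·ω_rod·sinφ = -4.9325 m/s;  V_Py = rω cosθ + a·ω_rod·cosφ = -8.97 m/s.
|V_P| = √(V_Px² + V_Py²) = 10.237 m/s.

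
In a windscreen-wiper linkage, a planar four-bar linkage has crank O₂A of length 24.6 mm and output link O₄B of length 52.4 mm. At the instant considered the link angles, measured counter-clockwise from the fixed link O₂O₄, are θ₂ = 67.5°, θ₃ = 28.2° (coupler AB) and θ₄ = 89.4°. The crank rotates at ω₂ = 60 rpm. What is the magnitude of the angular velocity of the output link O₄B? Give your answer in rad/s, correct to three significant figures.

2.13

ω₂ = 6.283 rad/s (from 60 rpm).
Differentiating the loop-closure r₂e^{iθ₂}+r₃e^{iθ₃}=r₁+r₄e^{iθ₄} gives r₂ω₂e^{iθ₂}+r₃ω₃e^{iθ₃}=r₄ω₄e^{iθ₄}.
Eliminating the other unknown: ω₄ = r₂ω₂ sin(θ₂−θ₃) / [r₄ sin(θ₄−θ₃)].
Numerator sine = +0.63338; denominator sine = +0.87631.
Result = 0.0246·6.283·(+0.63338) / (0.0524·(+0.87631)) = +2.132 rad/s; magnitude 2.132 rad/s.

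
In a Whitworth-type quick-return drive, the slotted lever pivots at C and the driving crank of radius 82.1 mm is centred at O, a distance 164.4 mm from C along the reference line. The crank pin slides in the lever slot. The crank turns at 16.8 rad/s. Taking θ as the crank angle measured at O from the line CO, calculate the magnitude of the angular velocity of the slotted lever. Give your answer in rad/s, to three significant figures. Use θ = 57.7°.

4.86

ω = 16.8 rad/s
Crank pin A relative to C: A = (d + r cosθ, r sinθ); lever angle φ = atan2(r sinθ, d + r cosθ).
Differentiating tanφ: φ̇ = rω(d cosθ + r)/(d² + r² + 2dr cosθ).
d² + r² + 2dr cosθ = |CA|² = 0.0481923 m²;  d cosθ + r = +0.16995 m.
|ω_lever| = |0.0821·16.8·+0.16995| / 0.0481923 = 4.864 rad/s.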